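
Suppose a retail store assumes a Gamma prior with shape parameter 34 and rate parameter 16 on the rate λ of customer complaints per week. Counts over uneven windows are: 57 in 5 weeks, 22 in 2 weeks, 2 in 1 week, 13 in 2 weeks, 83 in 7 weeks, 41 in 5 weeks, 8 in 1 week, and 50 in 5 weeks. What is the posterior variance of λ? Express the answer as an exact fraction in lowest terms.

155/968

Total count: 57 + 22 + 2 + 13 + 83 + 41 + 8 + 50 = 276.
Total exposure: 5 + 2 + 1 + 2 + 7 + 5 + 1 + 5 = 28 weeks.
Gamma(α, β) with Poisson data over total exposure Σt gives posterior Gamma(α+Σx, β+Σt) = Gamma(310, 44).
Posterior variance = α'/β'² = 310/1936 = 155/968.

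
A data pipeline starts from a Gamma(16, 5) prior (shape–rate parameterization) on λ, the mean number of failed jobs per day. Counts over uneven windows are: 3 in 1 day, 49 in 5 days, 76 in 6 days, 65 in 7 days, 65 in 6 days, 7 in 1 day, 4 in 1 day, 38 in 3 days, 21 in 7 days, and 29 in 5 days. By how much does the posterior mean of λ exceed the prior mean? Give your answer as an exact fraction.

Total count: 3 + 49 + 76 + 65 + 65 + 7 + 4 + 38 + 21 + 29 = 357.
Total exposure: 1 + 5 + 6 + 7 + 6 + 1 + 1 + 3 + 7 + 5 = 42 days.
By Gamma–Poisson conjugacy, the posterior is Gamma(α + Σx, β + Σt) = Gamma(16 + 357, 5 + 42) = Gamma(373, 47).
Posterior mean = 373/47 = 373/47; prior mean = 16/5 = 16/5. Difference = 373/47 − 16/5 = 1113/235.

1113/235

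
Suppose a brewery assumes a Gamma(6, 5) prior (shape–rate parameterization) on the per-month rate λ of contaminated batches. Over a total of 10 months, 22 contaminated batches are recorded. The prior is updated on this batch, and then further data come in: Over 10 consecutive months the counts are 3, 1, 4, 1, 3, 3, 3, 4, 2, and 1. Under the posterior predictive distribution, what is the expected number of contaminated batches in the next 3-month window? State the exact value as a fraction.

Total count 22 over total exposure 10 months.
After the first batch: Gamma(6 + 22, 5 + 10) = Gamma(28, 15).
Total count: 3 + 1 + 4 + 1 + 3 + 3 + 3 + 4 + 2 + 1 = 25.
Total exposure: 10 months.
After the second batch: Gamma(28 + 25, 15 + 10) = Gamma(53, 25).
Predictive mean over a 3-month window = T·E[λ|data] = 3·53/25 = 159/25.

159/25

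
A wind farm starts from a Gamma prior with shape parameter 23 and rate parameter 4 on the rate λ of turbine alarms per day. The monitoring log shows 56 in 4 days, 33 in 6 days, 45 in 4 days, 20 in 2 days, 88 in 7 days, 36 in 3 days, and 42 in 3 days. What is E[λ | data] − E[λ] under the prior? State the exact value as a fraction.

Total count: 56 + 33 + 45 + 20 + 88 + 36 + 42 = 320.
Total exposure: 4 + 6 + 4 + 2 + 7 + 3 + 3 = 29 days.
The Gamma prior is conjugate for the Poisson rate, so λ | data ~ Gamma(23+320, 4+29) = Gamma(343, 33).
Posterior mean = 343/33 = 343/33; prior mean = 23/4 = 23/4. Difference = 343/33 − 23/4 = 613/132.

613/132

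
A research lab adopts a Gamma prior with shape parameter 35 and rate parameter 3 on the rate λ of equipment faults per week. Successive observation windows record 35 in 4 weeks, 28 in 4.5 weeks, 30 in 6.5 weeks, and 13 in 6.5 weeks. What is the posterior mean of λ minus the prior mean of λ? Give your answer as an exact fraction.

Total count: 35 + 28 + 30 + 13 = 106.
Total exposure: 4 + 4.5 + 6.5 + 6.5 = 21.5 weeks.
The Gamma prior is conjugate for the Poisson rate, so λ | data ~ Gamma(35+106, 3+21.5) = Gamma(141, 49/2).
Posterior mean = 141/(49/2) = 282/49; prior mean = 35/3 = 35/3. Difference = 282/49 − 35/3 = -869/147.

-869/147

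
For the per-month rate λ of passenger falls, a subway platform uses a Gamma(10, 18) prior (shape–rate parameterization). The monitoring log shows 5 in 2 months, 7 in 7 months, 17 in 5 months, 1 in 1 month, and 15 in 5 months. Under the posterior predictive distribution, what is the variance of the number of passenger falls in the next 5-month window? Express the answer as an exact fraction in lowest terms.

Total count: 5 + 7 + 17 + 1 + 15 = 45.
Total exposure: 2 + 7 + 5 + 1 + 5 = 20 months.
Conjugate update: add total count to the shape and total exposure to the rate, giving Gamma(55, 38).
The posterior predictive for a window of length T is Negative Binomial with variance T·α'·(β'+T)/β'² = 5·55·43/1444 = 11825/1444.

11825/1444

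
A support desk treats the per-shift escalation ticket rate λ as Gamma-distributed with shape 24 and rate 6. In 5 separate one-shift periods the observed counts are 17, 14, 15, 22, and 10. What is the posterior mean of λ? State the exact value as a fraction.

102/11

Total count: 17 + 14 + 15 + 22 + 10 = 78.
Total exposure: 5 shifts.
By Gamma–Poisson conjugacy, the posterior is Gamma(α + Σx, β + Σt) = Gamma(24 + 78, 6 + 5) = Gamma(102, 11).
Posterior mean = α'/β' = 102/11.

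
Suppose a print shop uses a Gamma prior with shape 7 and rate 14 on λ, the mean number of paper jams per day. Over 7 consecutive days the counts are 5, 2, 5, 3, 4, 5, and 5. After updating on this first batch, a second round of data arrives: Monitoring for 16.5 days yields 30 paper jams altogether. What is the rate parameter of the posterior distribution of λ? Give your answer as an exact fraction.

75/2

Total count: 5 + 2 + 5 + 3 + 4 + 5 + 5 = 29.
Total exposure: 7 days.
After the first batch: Gamma(7 + 29, 14 + 7) = Gamma(36, 21).
Total count 30 over total exposure 16.5 days.
After the second batch: Gamma(36 + 30, 21 + 16.5) = Gamma(66, 75/2).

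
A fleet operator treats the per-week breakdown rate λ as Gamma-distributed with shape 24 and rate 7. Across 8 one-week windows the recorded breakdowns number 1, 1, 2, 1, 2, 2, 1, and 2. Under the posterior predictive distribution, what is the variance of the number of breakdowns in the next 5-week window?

16

Total count: 1 + 1 + 2 + 1 + 2 + 2 + 1 + 2 = 12.
Total exposure: 8 weeks.
The Gamma prior is conjugate for the Poisson rate, so λ | data ~ Gamma(24+12, 7+8) = Gamma(36, 15).
The posterior predictive for a window of length T is Negative Binomial with variance T·α'·(β'+T)/β'² = 5·36·20/225 = 16.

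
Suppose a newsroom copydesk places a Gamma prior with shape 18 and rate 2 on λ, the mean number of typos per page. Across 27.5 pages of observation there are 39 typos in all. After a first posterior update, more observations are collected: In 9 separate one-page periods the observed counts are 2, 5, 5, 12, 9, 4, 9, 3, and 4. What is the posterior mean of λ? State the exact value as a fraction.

Total count 39 over total exposure 27.5 pages.
After the first batch: Gamma(18 + 39, 2 + 27.5) = Gamma(57, 59/2).
Total count: 2 + 5 + 5 + 12 + 9 + 4 + 9 + 3 + 4 = 53.
Total exposure: 9 pages.
After the second batch: Gamma(57 + 53, 59/2 + 9) = Gamma(110, 77/2).
Posterior mean = α'/β' = 110/(77/2) = 20/7.

20/7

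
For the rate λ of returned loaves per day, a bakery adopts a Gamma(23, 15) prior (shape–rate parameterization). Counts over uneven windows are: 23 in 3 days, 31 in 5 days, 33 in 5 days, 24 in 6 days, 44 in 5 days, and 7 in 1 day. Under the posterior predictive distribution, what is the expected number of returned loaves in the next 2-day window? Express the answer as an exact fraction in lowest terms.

37/4

Total count: 23 + 31 + 33 + 24 + 44 + 7 = 162.
Total exposure: 3 + 5 + 5 + 6 + 5 + 1 = 25 days.
Conjugate update: add total count to the shape and total exposure to the rate, giving Gamma(185, 40).
Predictive mean over a 2-day window = T·E[λ|data] = 2·185/40 = 37/4.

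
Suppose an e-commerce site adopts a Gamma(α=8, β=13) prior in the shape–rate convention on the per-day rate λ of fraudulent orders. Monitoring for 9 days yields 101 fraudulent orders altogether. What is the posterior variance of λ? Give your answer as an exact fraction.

109/484

Total count 101 over total exposure 9 days.
Conjugate update: add total count to the shape and total exposure to the rate, giving Gamma(109, 22).
Posterior variance = α'/β'² = 109/484.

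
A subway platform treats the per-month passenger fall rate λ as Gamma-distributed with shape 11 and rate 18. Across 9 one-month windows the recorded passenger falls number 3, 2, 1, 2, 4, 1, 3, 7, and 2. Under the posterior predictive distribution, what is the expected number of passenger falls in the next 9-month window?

Total count: 3 + 2 + 1 + 2 + 4 + 1 + 3 + 7 + 2 = 25.
Total exposure: 9 months.
By Gamma–Poisson conjugacy, the posterior is Gamma(α + Σx, β + Σt) = Gamma(11 + 25, 18 + 9) = Gamma(36, 27).
Predictive mean over a 9-month window = T·E[λ|data] = 9·36/27 = 12.

12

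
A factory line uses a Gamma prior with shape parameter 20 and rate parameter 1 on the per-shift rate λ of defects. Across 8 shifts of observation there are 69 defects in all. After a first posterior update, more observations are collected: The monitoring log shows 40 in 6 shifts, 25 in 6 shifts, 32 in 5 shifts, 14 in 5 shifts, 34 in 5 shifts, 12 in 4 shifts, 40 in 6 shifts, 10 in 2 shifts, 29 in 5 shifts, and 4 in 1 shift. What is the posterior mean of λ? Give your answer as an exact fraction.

329/54

Total count 69 over total exposure 8 shifts.
After the first batch: Gamma(20 + 69, 1 + 8) = Gamma(89, 9).
Total count: 40 + 25 + 32 + 14 + 34 + 12 + 40 + 10 + 29 + 4 = 240.
Total exposure: 6 + 6 + 5 + 5 + 5 + 4 + 6 + 2 + 5 + 1 = 45 shifts.
After the second batch: Gamma(89 + 240, 9 + 45) = Gamma(329, 54).
Posterior mean = α'/β' = 329/54.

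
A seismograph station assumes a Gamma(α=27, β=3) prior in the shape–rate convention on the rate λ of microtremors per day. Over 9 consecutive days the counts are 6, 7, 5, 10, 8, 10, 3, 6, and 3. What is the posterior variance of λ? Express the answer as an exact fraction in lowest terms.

Total count: 6 + 7 + 5 + 10 + 8 + 10 + 3 + 6 + 3 = 58.
Total exposure: 9 days.
Gamma(α, β) with Poisson data over total exposure Σt gives posterior Gamma(α+Σx, β+Σt) = Gamma(85, 12).
Posterior variance = α'/β'² = 85/144.

85/144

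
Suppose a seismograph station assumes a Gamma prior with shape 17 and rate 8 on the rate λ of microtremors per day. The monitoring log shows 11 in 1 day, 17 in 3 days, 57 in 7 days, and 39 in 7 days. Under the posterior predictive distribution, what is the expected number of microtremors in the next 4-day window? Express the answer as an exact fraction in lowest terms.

282/13

Total count: 11 + 17 + 57 + 39 = 124.
Total exposure: 1 + 3 + 7 + 7 = 18 days.
The Gamma prior is conjugate for the Poisson rate, so λ | data ~ Gamma(17+124, 8+18) = Gamma(141, 26).
Predictive mean over a 4-day window = T·E[λ|data] = 4·141/26 = 282/13.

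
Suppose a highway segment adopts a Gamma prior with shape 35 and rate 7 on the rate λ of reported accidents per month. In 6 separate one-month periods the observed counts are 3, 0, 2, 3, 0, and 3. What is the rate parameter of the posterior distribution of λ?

13

Total count: 3 + 0 + 2 + 3 + 0 + 3 = 11.
Total exposure: 6 months.
The Gamma prior is conjugate for the Poisson rate, so λ | data ~ Gamma(35+11, 7+6) = Gamma(46, 13).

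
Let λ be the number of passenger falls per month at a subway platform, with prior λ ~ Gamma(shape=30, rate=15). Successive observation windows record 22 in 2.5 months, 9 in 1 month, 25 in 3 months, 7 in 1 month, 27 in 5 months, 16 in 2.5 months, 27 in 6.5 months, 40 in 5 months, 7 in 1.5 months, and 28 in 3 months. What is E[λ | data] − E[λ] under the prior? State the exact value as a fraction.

Total count: 22 + 9 + 25 + 7 + 27 + 16 + 27 + 40 + 7 + 28 = 208.
Total exposure: 2.5 + 1 + 3 + 1 + 5 + 2.5 + 6.5 + 5 + 1.5 + 3 = 31 months.
Conjugate update: add total count to the shape and total exposure to the rate, giving Gamma(238, 46).
Posterior mean = 238/46 = 119/23; prior mean = 30/15 = 2. Difference = 119/23 − 2 = 73/23.

73/23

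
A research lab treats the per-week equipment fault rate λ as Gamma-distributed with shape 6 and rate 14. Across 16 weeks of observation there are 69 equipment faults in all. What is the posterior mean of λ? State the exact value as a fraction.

5/2

Total count 69 over total exposure 16 weeks.
By Gamma–Poisson conjugacy, the posterior is Gamma(α + Σx, β + Σt) = Gamma(6 + 69, 14 + 16) = Gamma(75, 30).
Posterior mean = α'/β' = 75/30 = 5/2.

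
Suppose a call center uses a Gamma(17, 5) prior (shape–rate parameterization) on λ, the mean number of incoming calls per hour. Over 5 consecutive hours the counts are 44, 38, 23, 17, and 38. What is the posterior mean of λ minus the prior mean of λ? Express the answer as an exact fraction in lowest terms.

143/10

Total count: 44 + 38 + 23 + 17 + 38 = 160.
Total exposure: 5 hours.
Gamma(α, β) with Poisson data over total exposure Σt gives posterior Gamma(α+Σx, β+Σt) = Gamma(177, 10).
Posterior mean = 177/10 = 177/10; prior mean = 17/5 = 17/5. Difference = 177/10 − 17/5 = 143/10.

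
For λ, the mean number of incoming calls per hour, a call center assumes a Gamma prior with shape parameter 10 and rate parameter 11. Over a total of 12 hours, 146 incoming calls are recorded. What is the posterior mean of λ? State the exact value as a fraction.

Total count 146 over total exposure 12 hours.
Conjugate update: add total count to the shape and total exposure to the rate, giving Gamma(156, 23).
Posterior mean = α'/β' = 156/23.

156/23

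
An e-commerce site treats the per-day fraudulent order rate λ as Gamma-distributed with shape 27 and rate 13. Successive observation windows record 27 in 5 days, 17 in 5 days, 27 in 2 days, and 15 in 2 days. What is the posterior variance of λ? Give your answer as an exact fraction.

113/729

Total count: 27 + 17 + 27 + 15 = 86.
Total exposure: 5 + 5 + 2 + 2 = 14 days.
Gamma(α, β) with Poisson data over total exposure Σt gives posterior Gamma(α+Σx, β+Σt) = Gamma(113, 27).
Posterior variance = α'/β'² = 113/729.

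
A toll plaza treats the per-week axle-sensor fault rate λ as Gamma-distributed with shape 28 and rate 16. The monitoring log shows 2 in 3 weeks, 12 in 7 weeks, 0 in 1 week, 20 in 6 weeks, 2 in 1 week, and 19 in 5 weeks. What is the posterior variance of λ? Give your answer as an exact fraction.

Total count: 2 + 12 + 0 + 20 + 2 + 19 = 55.
Total exposure: 3 + 7 + 1 + 6 + 1 + 5 = 23 weeks.
Gamma(α, β) with Poisson data over total exposure Σt gives posterior Gamma(α+Σx, β+Σt) = Gamma(83, 39).
Posterior variance = α'/β'² = 83/1521.

83/1521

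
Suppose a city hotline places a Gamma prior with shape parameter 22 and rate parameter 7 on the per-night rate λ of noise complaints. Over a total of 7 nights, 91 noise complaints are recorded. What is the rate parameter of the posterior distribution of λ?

14

Total count 91 over total exposure 7 nights.
Gamma(α, β) with Poisson data over total exposure Σt gives posterior Gamma(α+Σx, β+Σt) = Gamma(113, 14).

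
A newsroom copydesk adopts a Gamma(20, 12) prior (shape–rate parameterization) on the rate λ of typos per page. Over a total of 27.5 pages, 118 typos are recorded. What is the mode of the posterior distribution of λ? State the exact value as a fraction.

274/79

Total count 118 over total exposure 27.5 pages.
Posterior: α' = 20 + 118 = 138, β' = 12 + 27.5 = 79/2.
Posterior mode = (α'−1)/β' = 137/(79/2) = 274/79.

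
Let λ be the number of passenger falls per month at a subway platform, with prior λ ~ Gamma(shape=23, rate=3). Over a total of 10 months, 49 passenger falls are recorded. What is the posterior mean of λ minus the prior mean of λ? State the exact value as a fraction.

-83/39

Total count 49 over total exposure 10 months.
Posterior: α' = 23 + 49 = 72, β' = 3 + 10 = 13.
Posterior mean = 72/13 = 72/13; prior mean = 23/3 = 23/3. Difference = 72/13 − 23/3 = -83/39.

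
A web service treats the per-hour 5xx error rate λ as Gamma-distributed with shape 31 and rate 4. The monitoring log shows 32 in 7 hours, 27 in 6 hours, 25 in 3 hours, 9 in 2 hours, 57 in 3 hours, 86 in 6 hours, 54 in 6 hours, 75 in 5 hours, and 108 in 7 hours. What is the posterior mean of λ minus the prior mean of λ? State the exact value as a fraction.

71/28

Total count: 32 + 27 + 25 + 9 + 57 + 86 + 54 + 75 + 108 = 473.
Total exposure: 7 + 6 + 3 + 2 + 3 + 6 + 6 + 5 + 7 = 45 hours.
The Gamma prior is conjugate for the Poisson rate, so λ | data ~ Gamma(31+473, 4+45) = Gamma(504, 49).
Posterior mean = 504/49 = 72/7; prior mean = 31/4 = 31/4. Difference = 72/7 − 31/4 = 71/28.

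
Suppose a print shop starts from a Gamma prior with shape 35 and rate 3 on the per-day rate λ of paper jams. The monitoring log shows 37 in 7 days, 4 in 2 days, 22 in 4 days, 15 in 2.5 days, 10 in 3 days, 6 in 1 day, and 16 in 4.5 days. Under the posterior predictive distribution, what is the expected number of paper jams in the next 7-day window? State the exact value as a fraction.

Total count: 37 + 4 + 22 + 15 + 10 + 6 + 16 = 110.
Total exposure: 7 + 2 + 4 + 2.5 + 3 + 1 + 4.5 = 24 days.
The Gamma prior is conjugate for the Poisson rate, so λ | data ~ Gamma(35+110, 3+24) = Gamma(145, 27).
Predictive mean over a 7-day window = T·E[λ|data] = 7·145/27 = 1015/27.

1015/27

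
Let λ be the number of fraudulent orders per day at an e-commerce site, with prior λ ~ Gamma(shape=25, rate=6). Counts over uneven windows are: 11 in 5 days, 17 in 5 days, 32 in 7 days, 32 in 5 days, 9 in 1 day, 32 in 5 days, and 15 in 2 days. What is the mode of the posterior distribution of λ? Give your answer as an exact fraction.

Total count: 11 + 17 + 32 + 32 + 9 + 32 + 15 = 148.
Total exposure: 5 + 5 + 7 + 5 + 1 + 5 + 2 = 30 days.
Conjugate update: add total count to the shape and total exposure to the rate, giving Gamma(173, 36).
Posterior mode = (α'−1)/β' = 172/36 = 43/9.

43/9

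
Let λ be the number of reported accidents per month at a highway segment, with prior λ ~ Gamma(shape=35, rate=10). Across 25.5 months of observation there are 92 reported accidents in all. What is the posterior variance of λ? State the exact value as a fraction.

508/5041

Total count 92 over total exposure 25.5 months.
Conjugate update: add total count to the shape and total exposure to the rate, giving Gamma(127, 71/2).
Posterior variance = α'/β'² = 127/(5041/4) = 508/5041.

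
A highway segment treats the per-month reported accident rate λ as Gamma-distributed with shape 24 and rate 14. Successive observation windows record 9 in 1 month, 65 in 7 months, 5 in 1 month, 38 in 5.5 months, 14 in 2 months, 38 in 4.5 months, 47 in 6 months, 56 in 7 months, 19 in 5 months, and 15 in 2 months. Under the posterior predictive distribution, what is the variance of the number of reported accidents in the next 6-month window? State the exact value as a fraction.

Total count: 9 + 65 + 5 + 38 + 14 + 38 + 47 + 56 + 19 + 15 = 306.
Total exposure: 1 + 7 + 1 + 5.5 + 2 + 4.5 + 6 + 7 + 5 + 2 = 41 months.
Conjugate update: add total count to the shape and total exposure to the rate, giving Gamma(330, 55).
The posterior predictive for a window of length T is Negative Binomial with variance T·α'·(β'+T)/β'² = 6·330·61/3025 = 2196/55.

2196/55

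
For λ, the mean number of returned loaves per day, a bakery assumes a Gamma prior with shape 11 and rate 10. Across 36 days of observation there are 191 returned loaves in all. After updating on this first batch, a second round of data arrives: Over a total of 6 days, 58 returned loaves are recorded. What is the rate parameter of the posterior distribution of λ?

Total count 191 over total exposure 36 days.
After the first batch: Gamma(11 + 191, 10 + 36) = Gamma(202, 46).
Total count 58 over total exposure 6 days.
After the second batch: Gamma(202 + 58, 46 + 6) = Gamma(260, 52).

52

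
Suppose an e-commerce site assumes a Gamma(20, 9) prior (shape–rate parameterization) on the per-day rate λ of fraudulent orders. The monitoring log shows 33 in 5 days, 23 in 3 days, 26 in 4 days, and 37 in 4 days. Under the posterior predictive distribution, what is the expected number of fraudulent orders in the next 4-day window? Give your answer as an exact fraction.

556/25

Total count: 33 + 23 + 26 + 37 = 119.
Total exposure: 5 + 3 + 4 + 4 = 16 days.
Posterior: α' = 20 + 119 = 139, β' = 9 + 16 = 25.
Predictive mean over a 4-day window = T·E[λ|data] = 4·139/25 = 556/25.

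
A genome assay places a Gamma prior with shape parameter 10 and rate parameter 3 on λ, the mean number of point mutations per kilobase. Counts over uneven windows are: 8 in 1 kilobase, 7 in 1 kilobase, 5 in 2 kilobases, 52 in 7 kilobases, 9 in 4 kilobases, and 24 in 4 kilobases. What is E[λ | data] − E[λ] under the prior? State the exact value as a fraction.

125/66

Total count: 8 + 7 + 5 + 52 + 9 + 24 = 105.
Total exposure: 1 + 1 + 2 + 7 + 4 + 4 = 19 kilobases.
Conjugate update: add total count to the shape and total exposure to the rate, giving Gamma(115, 22).
Posterior mean = 115/22 = 115/22; prior mean = 10/3 = 10/3. Difference = 115/22 − 10/3 = 125/66.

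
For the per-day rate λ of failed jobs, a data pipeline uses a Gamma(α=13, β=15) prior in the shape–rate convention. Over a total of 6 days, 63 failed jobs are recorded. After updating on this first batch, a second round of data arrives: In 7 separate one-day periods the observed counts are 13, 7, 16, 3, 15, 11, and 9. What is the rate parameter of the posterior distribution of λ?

28

Total count 63 over total exposure 6 days.
After the first batch: Gamma(13 + 63, 15 + 6) = Gamma(76, 21).
Total count: 13 + 7 + 16 + 3 + 15 + 11 + 9 = 74.
Total exposure: 7 days.
After the second batch: Gamma(76 + 74, 21 + 7) = Gamma(150, 28).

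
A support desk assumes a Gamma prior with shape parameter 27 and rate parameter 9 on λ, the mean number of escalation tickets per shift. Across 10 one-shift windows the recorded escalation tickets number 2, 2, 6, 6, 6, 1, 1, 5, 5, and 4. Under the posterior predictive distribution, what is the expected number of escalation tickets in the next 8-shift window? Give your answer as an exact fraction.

Total count: 2 + 2 + 6 + 6 + 6 + 1 + 1 + 5 + 5 + 4 = 38.
Total exposure: 10 shifts.
Posterior: α' = 27 + 38 = 65, β' = 9 + 10 = 19.
Predictive mean over an 8-shift window = T·E[λ|data] = 8·65/19 = 520/19.

520/19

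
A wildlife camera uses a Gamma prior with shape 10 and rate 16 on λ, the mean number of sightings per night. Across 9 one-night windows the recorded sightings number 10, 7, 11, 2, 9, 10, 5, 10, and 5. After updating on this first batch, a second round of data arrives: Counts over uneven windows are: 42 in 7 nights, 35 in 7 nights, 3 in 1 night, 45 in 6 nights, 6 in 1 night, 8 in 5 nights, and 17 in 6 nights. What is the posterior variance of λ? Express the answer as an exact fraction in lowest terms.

235/3364

Total count: 10 + 7 + 11 + 2 + 9 + 10 + 5 + 10 + 5 = 69.
Total exposure: 9 nights.
After the first batch: Gamma(10 + 69, 16 + 9) = Gamma(79, 25).
Total count: 42 + 35 + 3 + 45 + 6 + 8 + 17 = 156.
Total exposure: 7 + 7 + 1 + 6 + 1 + 5 + 6 = 33 nights.
After the second batch: Gamma(79 + 156, 25 + 33) = Gamma(235, 58).
Posterior variance = α'/β'² = 235/3364.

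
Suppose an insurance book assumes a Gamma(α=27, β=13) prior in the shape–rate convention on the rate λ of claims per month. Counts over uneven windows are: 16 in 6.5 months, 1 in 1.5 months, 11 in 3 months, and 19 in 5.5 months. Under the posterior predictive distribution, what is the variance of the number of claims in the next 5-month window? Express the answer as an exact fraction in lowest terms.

51060/3481

Total count: 16 + 1 + 11 + 19 = 47.
Total exposure: 6.5 + 1.5 + 3 + 5.5 = 16.5 months.
Conjugate update: add total count to the shape and total exposure to the rate, giving Gamma(74, 59/2).
The posterior predictive for a window of length T is Negative Binomial with variance T·α'·(β'+T)/β'² = 5·74·(69/2)/(3481/4) = 51060/3481.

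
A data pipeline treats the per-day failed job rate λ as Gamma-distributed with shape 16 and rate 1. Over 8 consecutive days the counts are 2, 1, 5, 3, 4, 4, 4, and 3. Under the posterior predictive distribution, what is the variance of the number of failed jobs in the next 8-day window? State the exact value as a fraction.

1904/27

Total count: 2 + 1 + 5 + 3 + 4 + 4 + 4 + 3 = 26.
Total exposure: 8 days.
By Gamma–Poisson conjugacy, the posterior is Gamma(α + Σx, β + Σt) = Gamma(16 + 26, 1 + 8) = Gamma(42, 9).
The posterior predictive for a window of length T is Negative Binomial with variance T·α'·(β'+T)/β'² = 8·42·17/81 = 1904/27.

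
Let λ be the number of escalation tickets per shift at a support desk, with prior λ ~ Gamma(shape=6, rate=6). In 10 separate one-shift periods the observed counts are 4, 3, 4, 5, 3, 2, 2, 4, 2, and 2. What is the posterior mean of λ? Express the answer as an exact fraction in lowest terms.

37/16

Total count: 4 + 3 + 4 + 5 + 3 + 2 + 2 + 4 + 2 + 2 = 31.
Total exposure: 10 shifts.
Conjugate update: add total count to the shape and total exposure to the rate, giving Gamma(37, 16).
Posterior mean = α'/β' = 37/16.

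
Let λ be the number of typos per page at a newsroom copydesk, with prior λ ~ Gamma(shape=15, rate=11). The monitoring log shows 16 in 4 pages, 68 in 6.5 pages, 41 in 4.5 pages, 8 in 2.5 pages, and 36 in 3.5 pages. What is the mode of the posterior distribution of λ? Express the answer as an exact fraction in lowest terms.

183/32

Total count: 16 + 68 + 41 + 8 + 36 = 169.
Total exposure: 4 + 6.5 + 4.5 + 2.5 + 3.5 = 21 pages.
Conjugate update: add total count to the shape and total exposure to the rate, giving Gamma(184, 32).
Posterior mode = (α'−1)/β' = 183/32.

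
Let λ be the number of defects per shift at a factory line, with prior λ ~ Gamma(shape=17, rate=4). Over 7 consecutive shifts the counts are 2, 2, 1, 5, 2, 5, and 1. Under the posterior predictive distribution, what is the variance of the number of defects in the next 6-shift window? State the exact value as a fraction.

3570/121

Total count: 2 + 2 + 1 + 5 + 2 + 5 + 1 = 18.
Total exposure: 7 shifts.
Conjugate update: add total count to the shape and total exposure to the rate, giving Gamma(35, 11).
The posterior predictive for a window of length T is Negative Binomial with variance T·α'·(β'+T)/β'² = 6·35·17/121 = 3570/121.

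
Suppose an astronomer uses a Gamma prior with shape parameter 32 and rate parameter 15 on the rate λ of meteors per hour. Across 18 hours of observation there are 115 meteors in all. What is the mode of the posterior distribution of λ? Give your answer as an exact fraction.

Total count 115 over total exposure 18 hours.
By Gamma–Poisson conjugacy, the posterior is Gamma(α + Σx, β + Σt) = Gamma(32 + 115, 15 + 18) = Gamma(147, 33).
Posterior mode = (α'−1)/β' = 146/33.

146/33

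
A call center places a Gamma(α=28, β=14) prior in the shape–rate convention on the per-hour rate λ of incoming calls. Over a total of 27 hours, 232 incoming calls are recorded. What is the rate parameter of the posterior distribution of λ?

41

Total count 232 over total exposure 27 hours.
By Gamma–Poisson conjugacy, the posterior is Gamma(α + Σx, β + Σt) = Gamma(28 + 232, 14 + 27) = Gamma(260, 41).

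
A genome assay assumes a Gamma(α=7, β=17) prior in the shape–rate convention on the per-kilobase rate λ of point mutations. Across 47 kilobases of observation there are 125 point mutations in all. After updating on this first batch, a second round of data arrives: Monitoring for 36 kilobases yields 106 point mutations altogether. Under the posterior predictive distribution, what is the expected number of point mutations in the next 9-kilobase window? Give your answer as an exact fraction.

Total count 125 over total exposure 47 kilobases.
After the first batch: Gamma(7 + 125, 17 + 47) = Gamma(132, 64).
Total count 106 over total exposure 36 kilobases.
After the second batch: Gamma(132 + 106, 64 + 36) = Gamma(238, 100).
Predictive mean over a 9-kilobase window = T·E[λ|data] = 9·238/100 = 1071/50.

1071/50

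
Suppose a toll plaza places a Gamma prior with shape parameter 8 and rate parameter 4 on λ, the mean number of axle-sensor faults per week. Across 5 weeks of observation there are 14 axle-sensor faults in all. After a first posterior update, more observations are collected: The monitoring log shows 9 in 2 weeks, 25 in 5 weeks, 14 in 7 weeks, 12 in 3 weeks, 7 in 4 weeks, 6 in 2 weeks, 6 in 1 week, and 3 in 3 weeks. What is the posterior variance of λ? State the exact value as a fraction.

13/162

Total count 14 over total exposure 5 weeks.
After the first batch: Gamma(8 + 14, 4 + 5) = Gamma(22, 9).
Total count: 9 + 25 + 14 + 12 + 7 + 6 + 6 + 3 = 82.
Total exposure: 2 + 5 + 7 + 3 + 4 + 2 + 1 + 3 = 27 weeks.
After the second batch: Gamma(22 + 82, 9 + 27) = Gamma(104, 36).
Posterior variance = α'/β'² = 104/1296 = 13/162.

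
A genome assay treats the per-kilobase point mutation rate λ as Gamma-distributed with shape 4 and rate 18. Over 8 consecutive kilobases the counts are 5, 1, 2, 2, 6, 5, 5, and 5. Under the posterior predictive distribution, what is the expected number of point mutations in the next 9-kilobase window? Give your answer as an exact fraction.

Total count: 5 + 1 + 2 + 2 + 6 + 5 + 5 + 5 = 31.
Total exposure: 8 kilobases.
By Gamma–Poisson conjugacy, the posterior is Gamma(α + Σx, β + Σt) = Gamma(4 + 31, 18 + 8) = Gamma(35, 26).
Predictive mean over a 9-kilobase window = T·E[λ|data] = 9·35/26 = 315/26.

315/26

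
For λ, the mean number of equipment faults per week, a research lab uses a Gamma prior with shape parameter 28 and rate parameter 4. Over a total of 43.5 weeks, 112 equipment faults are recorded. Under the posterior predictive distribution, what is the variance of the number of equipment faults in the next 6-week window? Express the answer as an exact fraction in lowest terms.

Total count 112 over total exposure 43.5 weeks.
Posterior: α' = 28 + 112 = 140, β' = 4 + 43.5 = 95/2.
The posterior predictive for a window of length T is Negative Binomial with variance T·α'·(β'+T)/β'² = 6·140·(107/2)/(9025/4) = 35952/1805.

35952/1805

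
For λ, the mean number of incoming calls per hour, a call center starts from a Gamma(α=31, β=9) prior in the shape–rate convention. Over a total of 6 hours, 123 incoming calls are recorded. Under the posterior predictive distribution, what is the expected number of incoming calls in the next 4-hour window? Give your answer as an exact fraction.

616/15

Total count 123 over total exposure 6 hours.
Conjugate update: add total count to the shape and total exposure to the rate, giving Gamma(154, 15).
Predictive mean over a 4-hour window = T·E[λ|data] = 4·154/15 = 616/15.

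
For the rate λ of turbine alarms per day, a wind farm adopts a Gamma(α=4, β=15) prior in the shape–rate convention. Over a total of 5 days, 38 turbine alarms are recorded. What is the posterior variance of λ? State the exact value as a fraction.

21/200

Total count 38 over total exposure 5 days.
Posterior: α' = 4 + 38 = 42, β' = 15 + 5 = 20.
Posterior variance = α'/β'² = 42/400 = 21/200.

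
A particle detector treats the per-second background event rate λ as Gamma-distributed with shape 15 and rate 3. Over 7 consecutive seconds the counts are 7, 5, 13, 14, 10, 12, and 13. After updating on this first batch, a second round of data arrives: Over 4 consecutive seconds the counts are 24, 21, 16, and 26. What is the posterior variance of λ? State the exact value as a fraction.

Total count: 7 + 5 + 13 + 14 + 10 + 12 + 13 = 74.
Total exposure: 7 seconds.
After the first batch: Gamma(15 + 74, 3 + 7) = Gamma(89, 10).
Total count: 24 + 21 + 16 + 26 = 87.
Total exposure: 4 seconds.
After the second batch: Gamma(89 + 87, 10 + 4) = Gamma(176, 14).
Posterior variance = α'/β'² = 176/196 = 44/49.

44/49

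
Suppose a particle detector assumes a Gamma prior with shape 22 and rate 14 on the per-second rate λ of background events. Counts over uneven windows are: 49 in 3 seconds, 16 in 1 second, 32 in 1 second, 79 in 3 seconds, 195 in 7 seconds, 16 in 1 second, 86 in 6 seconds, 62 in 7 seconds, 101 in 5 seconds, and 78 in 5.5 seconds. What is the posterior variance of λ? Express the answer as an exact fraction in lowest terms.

Total count: 49 + 16 + 32 + 79 + 195 + 16 + 86 + 62 + 101 + 78 = 714.
Total exposure: 3 + 1 + 1 + 3 + 7 + 1 + 6 + 7 + 5 + 5.5 = 39.5 seconds.
The Gamma prior is conjugate for the Poisson rate, so λ | data ~ Gamma(22+714, 14+39.5) = Gamma(736, 107/2).
Posterior variance = α'/β'² = 736/(11449/4) = 2944/11449.

2944/11449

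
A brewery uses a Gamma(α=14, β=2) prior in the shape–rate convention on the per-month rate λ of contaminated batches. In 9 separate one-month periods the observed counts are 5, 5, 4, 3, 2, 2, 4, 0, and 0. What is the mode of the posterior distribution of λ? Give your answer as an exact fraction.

38/11

Total count: 5 + 5 + 4 + 3 + 2 + 2 + 4 + 0 + 0 = 25.
Total exposure: 9 months.
Posterior: α' = 14 + 25 = 39, β' = 2 + 9 = 11.
Posterior mode = (α'−1)/β' = 38/11.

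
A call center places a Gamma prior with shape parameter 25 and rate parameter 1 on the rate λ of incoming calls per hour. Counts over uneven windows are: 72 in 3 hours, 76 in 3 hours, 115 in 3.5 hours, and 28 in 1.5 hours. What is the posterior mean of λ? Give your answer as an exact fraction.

79/3

Total count: 72 + 76 + 115 + 28 = 291.
Total exposure: 3 + 3 + 3.5 + 1.5 = 11 hours.
Posterior: α' = 25 + 291 = 316, β' = 1 + 11 = 12.
Posterior mean = α'/β' = 316/12 = 79/3.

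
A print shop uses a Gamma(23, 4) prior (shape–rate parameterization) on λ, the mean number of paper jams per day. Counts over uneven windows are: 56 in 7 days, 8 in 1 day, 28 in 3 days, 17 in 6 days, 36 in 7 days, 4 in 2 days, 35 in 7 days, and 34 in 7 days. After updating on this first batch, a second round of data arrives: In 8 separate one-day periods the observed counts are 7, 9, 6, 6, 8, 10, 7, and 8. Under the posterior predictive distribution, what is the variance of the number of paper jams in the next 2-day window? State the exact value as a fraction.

Total count: 56 + 8 + 28 + 17 + 36 + 4 + 35 + 34 = 218.
Total exposure: 7 + 1 + 3 + 6 + 7 + 2 + 7 + 7 = 40 days.
After the first batch: Gamma(23 + 218, 4 + 40) = Gamma(241, 44).
Total count: 7 + 9 + 6 + 6 + 8 + 10 + 7 + 8 = 61.
Total exposure: 8 days.
After the second batch: Gamma(241 + 61, 44 + 8) = Gamma(302, 52).
The posterior predictive for a window of length T is Negative Binomial with variance T·α'·(β'+T)/β'² = 2·302·54/2704 = 4077/338.

4077/338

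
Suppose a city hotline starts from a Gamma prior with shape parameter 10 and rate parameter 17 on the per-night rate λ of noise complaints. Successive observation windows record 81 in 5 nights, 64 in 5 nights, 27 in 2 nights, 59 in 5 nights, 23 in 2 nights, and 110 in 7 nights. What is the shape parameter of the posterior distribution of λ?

Total count: 81 + 64 + 27 + 59 + 23 + 110 = 364.
Total exposure: 5 + 5 + 2 + 5 + 2 + 7 = 26 nights.
The Gamma prior is conjugate for the Poisson rate, so λ | data ~ Gamma(10+364, 17+26) = Gamma(374, 43).

374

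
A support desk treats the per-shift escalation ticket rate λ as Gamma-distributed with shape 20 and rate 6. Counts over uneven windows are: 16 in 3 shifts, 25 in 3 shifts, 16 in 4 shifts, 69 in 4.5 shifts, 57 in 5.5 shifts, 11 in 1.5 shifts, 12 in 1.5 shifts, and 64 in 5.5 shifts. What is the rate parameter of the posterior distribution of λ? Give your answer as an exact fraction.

Total count: 16 + 25 + 16 + 69 + 57 + 11 + 12 + 64 = 270.
Total exposure: 3 + 3 + 4 + 4.5 + 5.5 + 1.5 + 1.5 + 5.5 = 28.5 shifts.
Conjugate update: add total count to the shape and total exposure to the rate, giving Gamma(290, 69/2).

69/2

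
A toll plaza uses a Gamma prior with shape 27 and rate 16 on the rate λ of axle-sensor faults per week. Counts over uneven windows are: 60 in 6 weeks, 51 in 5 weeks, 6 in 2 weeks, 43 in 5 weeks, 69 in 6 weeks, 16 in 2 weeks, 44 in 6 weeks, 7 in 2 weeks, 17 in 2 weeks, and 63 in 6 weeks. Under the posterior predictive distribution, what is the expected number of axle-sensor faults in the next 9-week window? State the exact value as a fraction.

3627/58

Total count: 60 + 51 + 6 + 43 + 69 + 16 + 44 + 7 + 17 + 63 = 376.
Total exposure: 6 + 5 + 2 + 5 + 6 + 2 + 6 + 2 + 2 + 6 = 42 weeks.
By Gamma–Poisson conjugacy, the posterior is Gamma(α + Σx, β + Σt) = Gamma(27 + 376, 16 + 42) = Gamma(403, 58).
Predictive mean over a 9-week window = T·E[λ|data] = 9·403/58 = 3627/58.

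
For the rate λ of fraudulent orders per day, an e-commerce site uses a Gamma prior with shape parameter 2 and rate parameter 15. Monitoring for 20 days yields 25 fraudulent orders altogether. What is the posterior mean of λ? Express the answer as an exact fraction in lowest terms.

27/35

Total count 25 over total exposure 20 days.
Gamma(α, β) with Poisson data over total exposure Σt gives posterior Gamma(α+Σx, β+Σt) = Gamma(27, 35).
Posterior mean = α'/β' = 27/35.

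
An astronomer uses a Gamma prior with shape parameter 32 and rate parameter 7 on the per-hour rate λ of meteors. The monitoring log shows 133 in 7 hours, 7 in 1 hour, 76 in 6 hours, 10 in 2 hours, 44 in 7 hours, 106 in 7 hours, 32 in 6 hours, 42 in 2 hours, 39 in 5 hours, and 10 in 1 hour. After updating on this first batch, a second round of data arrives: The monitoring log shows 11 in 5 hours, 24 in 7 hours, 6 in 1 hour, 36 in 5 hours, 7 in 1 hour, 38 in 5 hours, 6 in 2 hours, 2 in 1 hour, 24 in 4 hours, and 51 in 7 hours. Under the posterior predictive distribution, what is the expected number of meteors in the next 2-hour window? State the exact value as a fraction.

1472/89

Total count: 133 + 7 + 76 + 10 + 44 + 106 + 32 + 42 + 39 + 10 = 499.
Total exposure: 7 + 1 + 6 + 2 + 7 + 7 + 6 + 2 + 5 + 1 = 44 hours.
After the first batch: Gamma(32 + 499, 7 + 44) = Gamma(531, 51).
Total count: 11 + 24 + 6 + 36 + 7 + 38 + 6 + 2 + 24 + 51 = 205.
Total exposure: 5 + 7 + 1 + 5 + 1 + 5 + 2 + 1 + 4 + 7 = 38 hours.
After the second batch: Gamma(531 + 205, 51 + 38) = Gamma(736, 89).
Predictive mean over a 2-hour window = T·E[λ|data] = 2·736/89 = 1472/89.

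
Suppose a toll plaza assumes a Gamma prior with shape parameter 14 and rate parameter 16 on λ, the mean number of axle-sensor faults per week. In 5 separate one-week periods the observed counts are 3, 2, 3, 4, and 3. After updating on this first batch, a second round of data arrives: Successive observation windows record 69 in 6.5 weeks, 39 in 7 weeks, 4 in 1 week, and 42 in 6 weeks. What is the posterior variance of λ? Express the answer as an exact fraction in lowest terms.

Total count: 3 + 2 + 3 + 4 + 3 = 15.
Total exposure: 5 weeks.
After the first batch: Gamma(14 + 15, 16 + 5) = Gamma(29, 21).
Total count: 69 + 39 + 4 + 42 = 154.
Total exposure: 6.5 + 7 + 1 + 6 = 20.5 weeks.
After the second batch: Gamma(29 + 154, 21 + 20.5) = Gamma(183, 83/2).
Posterior variance = α'/β'² = 183/(6889/4) = 732/6889.

732/6889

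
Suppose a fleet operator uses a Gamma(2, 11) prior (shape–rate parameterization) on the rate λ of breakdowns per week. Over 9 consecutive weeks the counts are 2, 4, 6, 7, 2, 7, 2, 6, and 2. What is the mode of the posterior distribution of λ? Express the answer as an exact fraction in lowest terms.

39/20

Total count: 2 + 4 + 6 + 7 + 2 + 7 + 2 + 6 + 2 = 38.
Total exposure: 9 weeks.
The Gamma prior is conjugate for the Poisson rate, so λ | data ~ Gamma(2+38, 11+9) = Gamma(40, 20).
Posterior mode = (α'−1)/β' = 39/20.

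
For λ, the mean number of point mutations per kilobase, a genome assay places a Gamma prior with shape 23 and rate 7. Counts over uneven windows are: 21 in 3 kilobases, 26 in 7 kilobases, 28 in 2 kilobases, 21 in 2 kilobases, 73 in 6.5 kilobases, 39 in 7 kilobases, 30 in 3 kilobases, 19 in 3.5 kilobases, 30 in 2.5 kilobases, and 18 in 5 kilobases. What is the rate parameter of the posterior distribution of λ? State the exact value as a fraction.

97/2

Total count: 21 + 26 + 28 + 21 + 73 + 39 + 30 + 19 + 30 + 18 = 305.
Total exposure: 3 + 7 + 2 + 2 + 6.5 + 7 + 3 + 3.5 + 2.5 + 5 = 41.5 kilobases.
The Gamma prior is conjugate for the Poisson rate, so λ | data ~ Gamma(23+305, 7+41.5) = Gamma(328, 97/2).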